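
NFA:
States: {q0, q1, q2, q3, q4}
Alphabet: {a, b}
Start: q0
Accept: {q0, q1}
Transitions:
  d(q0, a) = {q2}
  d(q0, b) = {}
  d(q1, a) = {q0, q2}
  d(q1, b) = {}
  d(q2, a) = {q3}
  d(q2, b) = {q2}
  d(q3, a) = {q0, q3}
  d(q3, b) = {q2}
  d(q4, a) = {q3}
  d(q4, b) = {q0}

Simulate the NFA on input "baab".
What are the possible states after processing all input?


Start: {q0}
  --b--> {}
  --a--> {}
  --a--> {}
  --b--> {}

{} (empty set, no valid transitions)


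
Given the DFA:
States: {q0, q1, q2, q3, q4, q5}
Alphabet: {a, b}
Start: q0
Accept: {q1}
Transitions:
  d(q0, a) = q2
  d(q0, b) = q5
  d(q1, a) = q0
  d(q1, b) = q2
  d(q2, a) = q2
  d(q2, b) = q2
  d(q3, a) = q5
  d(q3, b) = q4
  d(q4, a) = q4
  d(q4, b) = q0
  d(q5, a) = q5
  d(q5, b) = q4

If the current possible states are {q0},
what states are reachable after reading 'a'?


Apply transition on 'a' from each current state:
  d(q0, a) = q2

{q2}


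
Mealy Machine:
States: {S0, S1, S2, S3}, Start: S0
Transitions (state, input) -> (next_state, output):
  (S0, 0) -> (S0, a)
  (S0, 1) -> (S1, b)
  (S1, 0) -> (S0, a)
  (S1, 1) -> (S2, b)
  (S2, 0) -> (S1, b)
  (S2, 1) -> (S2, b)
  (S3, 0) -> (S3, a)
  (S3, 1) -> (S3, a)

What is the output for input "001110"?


Step-by-step:
  (S0, 0) -> (S0, a)
  (S0, 0) -> (S0, a)
  (S0, 1) -> (S1, b)
  (S1, 1) -> (S2, b)
  (S2, 1) -> (S2, b)
  (S2, 0) -> (S1, b)

"aabbbb"


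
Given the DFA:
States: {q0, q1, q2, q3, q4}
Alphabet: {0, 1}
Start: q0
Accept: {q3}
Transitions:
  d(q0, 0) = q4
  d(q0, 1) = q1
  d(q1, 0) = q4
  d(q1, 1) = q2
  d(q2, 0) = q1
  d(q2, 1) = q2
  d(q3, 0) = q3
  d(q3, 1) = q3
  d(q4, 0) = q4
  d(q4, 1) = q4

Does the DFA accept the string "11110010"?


Trace: q0 -> q1 -> q2 -> q2 -> q2 -> q1 -> q4 -> q4 -> q4
Final state: q4
Accept states: {q3}

No, rejected (final state q4 is not an accept state)


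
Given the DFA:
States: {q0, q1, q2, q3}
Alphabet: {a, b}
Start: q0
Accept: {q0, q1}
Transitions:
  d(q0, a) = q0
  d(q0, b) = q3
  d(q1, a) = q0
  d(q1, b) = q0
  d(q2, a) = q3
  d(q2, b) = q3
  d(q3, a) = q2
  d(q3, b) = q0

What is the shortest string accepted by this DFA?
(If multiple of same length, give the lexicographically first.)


BFS by string length (lex-first path to each state shown):
  len 0: q0<-""
Found accept state at length 0.

"" (empty string)


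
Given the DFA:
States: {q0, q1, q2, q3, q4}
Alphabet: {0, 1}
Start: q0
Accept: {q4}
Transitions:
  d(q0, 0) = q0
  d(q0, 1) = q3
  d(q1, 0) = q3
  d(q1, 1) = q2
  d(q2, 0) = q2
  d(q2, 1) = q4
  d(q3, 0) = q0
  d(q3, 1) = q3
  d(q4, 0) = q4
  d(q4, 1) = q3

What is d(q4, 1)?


Looking up transition d(q4, 1)

q3


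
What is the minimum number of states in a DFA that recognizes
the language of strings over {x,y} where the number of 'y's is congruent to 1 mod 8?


States track (count of 'y') mod 8.
Need 8 states: one per remainder 0..7; accept = remainder 1.

8


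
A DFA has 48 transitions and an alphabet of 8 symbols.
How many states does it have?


Each state has exactly one transition per symbol.
states = transitions / |alphabet| = 48 / 8 = 6

6


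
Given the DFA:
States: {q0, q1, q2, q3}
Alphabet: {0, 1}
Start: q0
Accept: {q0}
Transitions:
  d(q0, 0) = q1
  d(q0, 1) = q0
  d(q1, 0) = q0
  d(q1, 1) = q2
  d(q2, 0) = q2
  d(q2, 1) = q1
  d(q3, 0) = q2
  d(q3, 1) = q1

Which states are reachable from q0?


BFS from q0:
  layer 0: {q0}
  layer 1: {q1}
  layer 2: {q2}

{q0, q1, q2}


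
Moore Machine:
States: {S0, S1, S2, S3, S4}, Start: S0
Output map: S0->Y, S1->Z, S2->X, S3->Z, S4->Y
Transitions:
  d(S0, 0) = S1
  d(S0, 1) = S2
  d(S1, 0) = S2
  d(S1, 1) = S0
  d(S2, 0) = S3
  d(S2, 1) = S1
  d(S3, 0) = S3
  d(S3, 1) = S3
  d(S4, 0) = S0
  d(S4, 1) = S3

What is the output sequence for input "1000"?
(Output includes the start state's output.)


Start: S0 (output Y)
  --1--> S2 (output X)
  --0--> S3 (output Z)
  --0--> S3 (output Z)
  --0--> S3 (output Z)

"YXZZZ"


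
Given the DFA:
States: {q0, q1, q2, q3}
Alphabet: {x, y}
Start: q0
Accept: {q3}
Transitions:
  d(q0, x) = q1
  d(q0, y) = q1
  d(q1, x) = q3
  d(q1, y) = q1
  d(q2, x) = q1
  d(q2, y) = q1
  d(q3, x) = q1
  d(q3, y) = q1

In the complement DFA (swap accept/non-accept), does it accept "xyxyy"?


Trace: q0 -> q1 -> q1 -> q3 -> q1 -> q1
Final: q1
Original accept: {q3}
Complement: q1 is not in original accept

Yes, complement accepts (original rejects)


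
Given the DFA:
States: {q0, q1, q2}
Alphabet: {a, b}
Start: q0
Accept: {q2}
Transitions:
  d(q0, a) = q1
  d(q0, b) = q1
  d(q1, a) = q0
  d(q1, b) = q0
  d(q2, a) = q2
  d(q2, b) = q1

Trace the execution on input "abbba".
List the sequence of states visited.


Input: abbba
d(q0, a) = q1
d(q1, b) = q0
d(q0, b) = q1
d(q1, b) = q0
d(q0, a) = q1


q0 -> q1 -> q0 -> q1 -> q0 -> q1


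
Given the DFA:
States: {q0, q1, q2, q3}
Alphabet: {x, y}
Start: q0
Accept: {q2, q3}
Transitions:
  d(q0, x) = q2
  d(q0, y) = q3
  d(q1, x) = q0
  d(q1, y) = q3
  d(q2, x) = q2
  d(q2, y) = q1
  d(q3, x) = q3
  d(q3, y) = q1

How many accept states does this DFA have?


Accept states listed: {q2, q3}
Counting: q2(1) q3(2)

2


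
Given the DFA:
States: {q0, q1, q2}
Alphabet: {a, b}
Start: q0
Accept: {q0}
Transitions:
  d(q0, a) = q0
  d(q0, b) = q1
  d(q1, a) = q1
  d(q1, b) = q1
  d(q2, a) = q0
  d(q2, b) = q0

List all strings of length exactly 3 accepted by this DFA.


All strings of length 3: 8 total
Accepted: 1

"aaa"


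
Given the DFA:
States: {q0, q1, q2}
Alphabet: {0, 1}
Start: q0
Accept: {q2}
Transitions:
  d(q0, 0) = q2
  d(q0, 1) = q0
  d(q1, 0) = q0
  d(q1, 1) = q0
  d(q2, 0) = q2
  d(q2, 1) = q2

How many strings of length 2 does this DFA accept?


Enumerating all length-2 strings:
  "00" -> q2 [accept]
  "01" -> q2 [accept]
  "10" -> q2 [accept]
  "11" -> q0 [reject]

3 out of 4


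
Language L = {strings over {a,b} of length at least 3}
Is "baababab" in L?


length = 8

Yes, "baababab" is in L


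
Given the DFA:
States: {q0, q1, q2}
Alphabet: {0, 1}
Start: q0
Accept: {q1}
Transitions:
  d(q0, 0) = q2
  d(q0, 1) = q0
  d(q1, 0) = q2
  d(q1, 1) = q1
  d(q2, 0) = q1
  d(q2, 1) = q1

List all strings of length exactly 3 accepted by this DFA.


All strings of length 3: 8 total
Accepted: 4

"001", "011", "100", "101"


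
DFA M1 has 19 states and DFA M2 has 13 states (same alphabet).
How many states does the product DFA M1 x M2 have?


Product construction pairs every M1 state with every M2 state.
19 * 13 = 247

247


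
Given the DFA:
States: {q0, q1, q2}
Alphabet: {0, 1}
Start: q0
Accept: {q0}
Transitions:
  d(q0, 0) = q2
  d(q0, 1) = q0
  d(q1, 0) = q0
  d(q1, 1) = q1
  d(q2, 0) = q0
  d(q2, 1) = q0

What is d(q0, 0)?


Looking up transition d(q0, 0)

q2


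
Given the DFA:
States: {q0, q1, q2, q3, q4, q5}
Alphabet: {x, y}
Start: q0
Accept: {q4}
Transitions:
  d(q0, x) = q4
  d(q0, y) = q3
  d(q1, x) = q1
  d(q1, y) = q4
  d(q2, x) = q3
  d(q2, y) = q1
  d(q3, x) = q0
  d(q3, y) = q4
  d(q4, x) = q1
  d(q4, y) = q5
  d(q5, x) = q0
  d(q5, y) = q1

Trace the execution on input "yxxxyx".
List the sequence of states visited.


Input: yxxxyx
d(q0, y) = q3
d(q3, x) = q0
d(q0, x) = q4
d(q4, x) = q1
d(q1, y) = q4
d(q4, x) = q1


q0 -> q3 -> q0 -> q4 -> q1 -> q4 -> q1


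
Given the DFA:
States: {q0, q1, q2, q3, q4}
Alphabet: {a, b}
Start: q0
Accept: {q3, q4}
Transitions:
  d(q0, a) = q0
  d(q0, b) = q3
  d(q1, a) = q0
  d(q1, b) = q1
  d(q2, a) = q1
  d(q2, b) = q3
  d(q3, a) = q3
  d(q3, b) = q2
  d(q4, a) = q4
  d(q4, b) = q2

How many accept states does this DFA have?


Accept states listed: {q3, q4}
Counting: q3(1) q4(2)

2


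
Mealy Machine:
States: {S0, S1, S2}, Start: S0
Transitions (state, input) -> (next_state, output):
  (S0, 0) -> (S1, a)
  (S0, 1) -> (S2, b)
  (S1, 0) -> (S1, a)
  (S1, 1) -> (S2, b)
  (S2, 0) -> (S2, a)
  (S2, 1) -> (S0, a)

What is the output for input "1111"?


Step-by-step:
  (S0, 1) -> (S2, b)
  (S2, 1) -> (S0, a)
  (S0, 1) -> (S2, b)
  (S2, 1) -> (S0, a)

"baba"


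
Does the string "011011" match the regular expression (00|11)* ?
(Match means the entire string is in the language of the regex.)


|string| = 6; first = '0'; last = '1'

No, "011011" does not match (00|11)*


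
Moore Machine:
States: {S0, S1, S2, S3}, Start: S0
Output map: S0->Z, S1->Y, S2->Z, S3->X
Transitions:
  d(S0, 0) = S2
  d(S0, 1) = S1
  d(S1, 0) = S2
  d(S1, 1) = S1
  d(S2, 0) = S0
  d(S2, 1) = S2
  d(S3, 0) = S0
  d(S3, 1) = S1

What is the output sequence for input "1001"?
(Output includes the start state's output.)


Start: S0 (output Z)
  --1--> S1 (output Y)
  --0--> S2 (output Z)
  --0--> S0 (output Z)
  --1--> S1 (output Y)

"ZYZZY"


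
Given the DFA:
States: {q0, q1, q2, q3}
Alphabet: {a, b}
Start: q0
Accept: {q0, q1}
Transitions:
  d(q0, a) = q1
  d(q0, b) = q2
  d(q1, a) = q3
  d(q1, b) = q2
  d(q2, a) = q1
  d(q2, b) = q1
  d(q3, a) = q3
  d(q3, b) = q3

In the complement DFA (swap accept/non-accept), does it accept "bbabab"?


Trace: q0 -> q2 -> q1 -> q3 -> q3 -> q3 -> q3
Final: q3
Original accept: {q0, q1}
Complement: q3 is not in original accept

Yes, complement accepts (original rejects)


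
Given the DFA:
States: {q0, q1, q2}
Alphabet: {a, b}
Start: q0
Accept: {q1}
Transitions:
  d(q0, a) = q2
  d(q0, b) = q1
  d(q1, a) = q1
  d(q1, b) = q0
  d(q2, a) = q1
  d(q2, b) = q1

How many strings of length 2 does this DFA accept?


Enumerating all length-2 strings:
  "aa" -> q1 [accept]
  "ab" -> q1 [accept]
  "ba" -> q1 [accept]
  "bb" -> q0 [reject]

3 out of 4


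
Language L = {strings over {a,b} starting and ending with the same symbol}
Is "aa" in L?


first = 'a', last = 'a'

Yes, "aa" is in L


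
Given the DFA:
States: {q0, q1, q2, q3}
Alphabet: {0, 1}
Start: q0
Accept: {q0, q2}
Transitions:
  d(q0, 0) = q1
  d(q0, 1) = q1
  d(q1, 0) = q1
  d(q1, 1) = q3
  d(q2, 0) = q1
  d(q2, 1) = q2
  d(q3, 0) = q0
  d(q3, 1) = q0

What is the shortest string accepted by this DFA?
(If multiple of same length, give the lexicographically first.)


BFS by string length (lex-first path to each state shown):
  len 0: q0<-""
Found accept state at length 0.

"" (empty string)


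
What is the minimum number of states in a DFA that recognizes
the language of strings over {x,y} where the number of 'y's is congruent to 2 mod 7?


States track (count of 'y') mod 7.
Need 7 states: one per remainder 0..6; accept = remainder 2.

7


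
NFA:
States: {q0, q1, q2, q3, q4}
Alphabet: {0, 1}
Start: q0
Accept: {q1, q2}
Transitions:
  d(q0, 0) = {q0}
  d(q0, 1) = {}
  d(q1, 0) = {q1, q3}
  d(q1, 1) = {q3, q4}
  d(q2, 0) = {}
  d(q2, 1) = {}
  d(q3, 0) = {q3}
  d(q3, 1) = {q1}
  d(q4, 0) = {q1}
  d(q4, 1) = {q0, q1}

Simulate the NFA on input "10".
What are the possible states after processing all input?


Start: {q0}
  --1--> {}
  --0--> {}

{} (empty set, no valid transitions)


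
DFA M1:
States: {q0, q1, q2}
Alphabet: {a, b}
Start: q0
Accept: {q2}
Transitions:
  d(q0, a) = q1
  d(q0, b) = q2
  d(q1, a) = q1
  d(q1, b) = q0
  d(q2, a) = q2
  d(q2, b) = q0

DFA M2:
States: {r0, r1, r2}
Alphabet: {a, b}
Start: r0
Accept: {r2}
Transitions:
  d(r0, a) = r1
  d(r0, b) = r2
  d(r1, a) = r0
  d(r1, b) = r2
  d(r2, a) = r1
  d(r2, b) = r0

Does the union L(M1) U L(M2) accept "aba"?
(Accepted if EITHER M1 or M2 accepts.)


M1: final=q1 accepted=False
M2: final=r1 accepted=False

No, union rejects (neither accepts)


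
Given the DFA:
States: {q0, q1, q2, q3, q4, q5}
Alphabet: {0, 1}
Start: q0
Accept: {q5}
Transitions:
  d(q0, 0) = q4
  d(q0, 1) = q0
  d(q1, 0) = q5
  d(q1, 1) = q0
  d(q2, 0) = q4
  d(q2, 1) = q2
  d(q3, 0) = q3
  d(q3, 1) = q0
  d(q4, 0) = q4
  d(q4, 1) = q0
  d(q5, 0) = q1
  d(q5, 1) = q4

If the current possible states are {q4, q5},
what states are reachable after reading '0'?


Apply transition on '0' from each current state:
  d(q4, 0) = q4
  d(q5, 0) = q1

{q1, q4}


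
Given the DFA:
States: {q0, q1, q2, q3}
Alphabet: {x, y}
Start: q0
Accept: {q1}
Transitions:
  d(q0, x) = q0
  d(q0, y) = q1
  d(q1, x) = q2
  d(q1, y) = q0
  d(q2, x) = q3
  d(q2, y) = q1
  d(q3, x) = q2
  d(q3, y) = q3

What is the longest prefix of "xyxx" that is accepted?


Run the DFA, marking each prefix where the state is accepting:
  "" -> q0 [reject]
  "x" -> q0 [reject]
  "xy" -> q1 [accept]
  "xyx" -> q2 [reject]
  "xyxx" -> q3 [reject]

"xy"


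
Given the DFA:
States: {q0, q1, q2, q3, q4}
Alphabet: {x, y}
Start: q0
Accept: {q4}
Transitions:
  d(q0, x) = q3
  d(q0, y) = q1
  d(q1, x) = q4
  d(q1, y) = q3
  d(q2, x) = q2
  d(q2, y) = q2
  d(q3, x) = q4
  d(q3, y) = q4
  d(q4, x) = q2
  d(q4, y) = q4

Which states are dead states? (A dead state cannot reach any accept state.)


Forward reachability from each state:
  q0 -> reaches accept state q4 (live)
  q1 -> reaches accept state q4 (live)
  q2 -> reaches {q2}, no accept state (dead)
  q3 -> reaches accept state q4 (live)
  q4 -> reaches accept state q4 (live)

{q2}


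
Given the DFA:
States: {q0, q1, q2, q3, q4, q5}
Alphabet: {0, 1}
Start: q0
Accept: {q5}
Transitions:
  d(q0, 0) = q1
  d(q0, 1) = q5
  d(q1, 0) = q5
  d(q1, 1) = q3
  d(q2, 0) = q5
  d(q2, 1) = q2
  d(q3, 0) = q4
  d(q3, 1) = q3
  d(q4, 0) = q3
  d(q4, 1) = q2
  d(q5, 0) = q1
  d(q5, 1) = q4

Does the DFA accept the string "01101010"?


Trace: q0 -> q1 -> q3 -> q3 -> q4 -> q2 -> q5 -> q4 -> q3
Final state: q3
Accept states: {q5}

No, rejected (final state q3 is not an accept state)


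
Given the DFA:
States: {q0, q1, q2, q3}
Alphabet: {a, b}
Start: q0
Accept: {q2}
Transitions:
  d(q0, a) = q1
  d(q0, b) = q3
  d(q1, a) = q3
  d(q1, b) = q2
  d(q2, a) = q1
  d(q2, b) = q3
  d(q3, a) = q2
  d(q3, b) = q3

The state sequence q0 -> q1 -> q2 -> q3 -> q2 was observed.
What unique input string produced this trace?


Trace back each transition to find the symbol:
  q0 --[a]--> q1
  q1 --[b]--> q2
  q2 --[b]--> q3
  q3 --[a]--> q2

"abba"


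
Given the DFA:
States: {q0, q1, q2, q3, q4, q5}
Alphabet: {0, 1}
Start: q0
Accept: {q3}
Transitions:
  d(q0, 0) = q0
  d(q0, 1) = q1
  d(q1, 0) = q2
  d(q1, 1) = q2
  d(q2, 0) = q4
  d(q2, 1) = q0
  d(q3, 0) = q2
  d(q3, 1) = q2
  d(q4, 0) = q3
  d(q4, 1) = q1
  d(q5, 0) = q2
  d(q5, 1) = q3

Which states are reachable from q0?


BFS from q0:
  layer 0: {q0}
  layer 1: {q1}
  layer 2: {q2}
  layer 3: {q4}
  layer 4: {q3}

{q0, q1, q2, q3, q4}


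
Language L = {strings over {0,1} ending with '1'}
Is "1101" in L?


last symbol = '1'

Yes, "1101" is in L


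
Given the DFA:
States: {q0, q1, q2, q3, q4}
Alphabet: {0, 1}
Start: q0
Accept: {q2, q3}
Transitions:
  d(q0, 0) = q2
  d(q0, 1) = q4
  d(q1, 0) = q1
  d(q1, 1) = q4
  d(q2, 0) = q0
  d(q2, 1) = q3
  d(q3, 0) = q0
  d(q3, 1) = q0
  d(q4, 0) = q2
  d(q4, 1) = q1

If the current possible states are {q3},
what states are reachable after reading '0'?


Apply transition on '0' from each current state:
  d(q3, 0) = q0

{q0}


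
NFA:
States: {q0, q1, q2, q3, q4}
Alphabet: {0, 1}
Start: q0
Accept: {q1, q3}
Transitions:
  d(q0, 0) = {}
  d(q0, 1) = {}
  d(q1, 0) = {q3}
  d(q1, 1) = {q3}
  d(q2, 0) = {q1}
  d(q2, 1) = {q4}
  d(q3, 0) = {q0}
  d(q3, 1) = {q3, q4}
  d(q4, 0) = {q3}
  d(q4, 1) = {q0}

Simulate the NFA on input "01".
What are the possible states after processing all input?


Start: {q0}
  --0--> {}
  --1--> {}

{} (empty set, no valid transitions)


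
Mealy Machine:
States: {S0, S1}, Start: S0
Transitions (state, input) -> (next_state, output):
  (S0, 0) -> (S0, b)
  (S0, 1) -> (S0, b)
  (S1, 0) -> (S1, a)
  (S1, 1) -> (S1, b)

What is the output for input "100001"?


Step-by-step:
  (S0, 1) -> (S0, b)
  (S0, 0) -> (S0, b)
  (S0, 0) -> (S0, b)
  (S0, 0) -> (S0, b)
  (S0, 0) -> (S0, b)
  (S0, 1) -> (S0, b)

"bbbbbb"


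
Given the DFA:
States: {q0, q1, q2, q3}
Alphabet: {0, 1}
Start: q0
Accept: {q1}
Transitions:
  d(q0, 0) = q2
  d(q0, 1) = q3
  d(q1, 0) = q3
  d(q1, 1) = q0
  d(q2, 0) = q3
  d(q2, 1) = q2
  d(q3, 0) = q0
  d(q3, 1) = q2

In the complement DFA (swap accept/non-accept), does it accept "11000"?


Trace: q0 -> q3 -> q2 -> q3 -> q0 -> q2
Final: q2
Original accept: {q1}
Complement: q2 is not in original accept

Yes, complement accepts (original rejects)


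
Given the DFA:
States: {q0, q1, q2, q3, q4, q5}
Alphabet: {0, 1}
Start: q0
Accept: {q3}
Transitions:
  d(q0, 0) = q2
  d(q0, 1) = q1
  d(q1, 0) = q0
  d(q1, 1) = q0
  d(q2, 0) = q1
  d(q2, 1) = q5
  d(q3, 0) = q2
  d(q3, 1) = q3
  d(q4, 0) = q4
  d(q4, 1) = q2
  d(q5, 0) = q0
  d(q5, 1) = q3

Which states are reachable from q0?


BFS from q0:
  layer 0: {q0}
  layer 1: {q1, q2}
  layer 2: {q5}
  layer 3: {q3}

{q0, q1, q2, q3, q5}


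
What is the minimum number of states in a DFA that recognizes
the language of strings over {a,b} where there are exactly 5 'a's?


States: count = 0, 1, ..., 5 (that's 6 states), plus a dead state for count > 5.
Total: 6 + 1 = 7. Accept = count-5 state.

7


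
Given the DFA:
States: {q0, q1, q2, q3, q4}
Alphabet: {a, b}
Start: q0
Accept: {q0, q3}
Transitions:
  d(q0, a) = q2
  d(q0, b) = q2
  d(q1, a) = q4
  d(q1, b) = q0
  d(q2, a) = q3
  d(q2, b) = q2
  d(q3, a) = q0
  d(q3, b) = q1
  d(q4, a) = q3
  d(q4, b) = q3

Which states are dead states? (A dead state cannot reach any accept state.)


Forward reachability from each state:
  q0 -> reaches accept state q0 (live)
  q1 -> reaches accept state q0 (live)
  q2 -> reaches accept state q0 (live)
  q3 -> reaches accept state q0 (live)
  q4 -> reaches accept state q0 (live)

None (all states can reach an accept state)


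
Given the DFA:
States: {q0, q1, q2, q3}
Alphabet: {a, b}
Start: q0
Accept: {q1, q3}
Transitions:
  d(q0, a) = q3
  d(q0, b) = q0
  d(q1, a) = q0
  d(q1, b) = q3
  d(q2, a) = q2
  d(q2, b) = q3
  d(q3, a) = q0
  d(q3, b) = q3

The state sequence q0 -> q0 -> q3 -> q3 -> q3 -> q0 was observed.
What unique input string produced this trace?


Trace back each transition to find the symbol:
  q0 --[b]--> q0
  q0 --[a]--> q3
  q3 --[b]--> q3
  q3 --[b]--> q3
  q3 --[a]--> q0

"babba"


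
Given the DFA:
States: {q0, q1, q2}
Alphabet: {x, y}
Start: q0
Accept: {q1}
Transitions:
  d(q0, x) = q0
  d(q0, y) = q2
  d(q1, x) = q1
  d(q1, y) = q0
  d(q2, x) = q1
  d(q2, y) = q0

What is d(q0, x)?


Looking up transition d(q0, x)

q0


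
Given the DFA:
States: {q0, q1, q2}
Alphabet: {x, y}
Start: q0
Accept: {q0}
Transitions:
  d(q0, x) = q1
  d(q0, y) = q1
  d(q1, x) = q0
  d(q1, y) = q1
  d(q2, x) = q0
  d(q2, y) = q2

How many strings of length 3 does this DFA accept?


Enumerating all length-3 strings:
  "xxx" -> q1 [reject]
  "xxy" -> q1 [reject]
  "xyx" -> q0 [accept]
  "xyy" -> q1 [reject]
  "yxx" -> q1 [reject]
  "yxy" -> q1 [reject]
  "yyx" -> q0 [accept]
  "yyy" -> q1 [reject]

2 out of 8


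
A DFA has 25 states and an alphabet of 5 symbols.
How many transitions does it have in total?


Each state has exactly one transition per symbol.
25 * 5 = 125

125


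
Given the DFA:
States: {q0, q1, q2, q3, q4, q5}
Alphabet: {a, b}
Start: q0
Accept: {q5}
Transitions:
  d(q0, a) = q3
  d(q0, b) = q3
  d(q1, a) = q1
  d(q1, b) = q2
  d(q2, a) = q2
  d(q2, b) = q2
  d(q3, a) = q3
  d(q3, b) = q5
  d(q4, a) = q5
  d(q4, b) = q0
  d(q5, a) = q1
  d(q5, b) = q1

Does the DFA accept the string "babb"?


Trace: q0 -> q3 -> q3 -> q5 -> q1
Final state: q1
Accept states: {q5}

No, rejected (final state q1 is not an accept state)


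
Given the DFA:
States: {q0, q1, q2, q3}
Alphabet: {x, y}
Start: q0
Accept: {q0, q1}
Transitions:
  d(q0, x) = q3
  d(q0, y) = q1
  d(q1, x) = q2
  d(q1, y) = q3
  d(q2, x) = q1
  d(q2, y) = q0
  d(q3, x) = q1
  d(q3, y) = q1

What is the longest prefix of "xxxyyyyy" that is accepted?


Run the DFA, marking each prefix where the state is accepting:
  "" -> q0 [accept]
  "x" -> q3 [reject]
  "xx" -> q1 [accept]
  "xxx" -> q2 [reject]
  "xxxy" -> q0 [accept]
  "xxxyy" -> q1 [accept]
  "xxxyyy" -> q3 [reject]
  "xxxyyyy" -> q1 [accept]
  "xxxyyyyy" -> q3 [reject]

"xxxyyyy"


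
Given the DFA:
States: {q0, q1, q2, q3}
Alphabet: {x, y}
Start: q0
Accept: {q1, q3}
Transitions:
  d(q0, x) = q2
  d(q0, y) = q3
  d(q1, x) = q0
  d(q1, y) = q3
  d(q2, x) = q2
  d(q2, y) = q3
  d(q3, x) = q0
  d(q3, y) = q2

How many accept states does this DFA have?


Accept states listed: {q1, q3}
Counting: q1(1) q3(2)

2


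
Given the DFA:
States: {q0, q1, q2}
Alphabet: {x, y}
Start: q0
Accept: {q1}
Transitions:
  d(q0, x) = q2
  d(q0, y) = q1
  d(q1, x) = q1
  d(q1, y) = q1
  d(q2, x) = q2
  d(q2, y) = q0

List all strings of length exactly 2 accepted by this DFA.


All strings of length 2: 4 total
Accepted: 2

"yx", "yy"


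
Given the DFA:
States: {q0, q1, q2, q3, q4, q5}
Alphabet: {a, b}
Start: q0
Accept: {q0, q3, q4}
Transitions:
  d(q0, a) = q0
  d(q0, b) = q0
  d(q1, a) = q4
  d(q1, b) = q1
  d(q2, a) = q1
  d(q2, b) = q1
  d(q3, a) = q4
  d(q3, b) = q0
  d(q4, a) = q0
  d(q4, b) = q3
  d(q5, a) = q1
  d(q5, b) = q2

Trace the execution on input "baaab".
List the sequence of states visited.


Input: baaab
d(q0, b) = q0
d(q0, a) = q0
d(q0, a) = q0
d(q0, a) = q0
d(q0, b) = q0


q0 -> q0 -> q0 -> q0 -> q0 -> q0


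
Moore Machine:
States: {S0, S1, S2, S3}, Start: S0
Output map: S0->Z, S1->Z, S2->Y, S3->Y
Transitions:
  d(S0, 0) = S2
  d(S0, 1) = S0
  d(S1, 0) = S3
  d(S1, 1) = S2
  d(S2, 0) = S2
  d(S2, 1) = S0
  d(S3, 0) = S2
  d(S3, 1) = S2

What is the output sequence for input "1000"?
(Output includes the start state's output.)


Start: S0 (output Z)
  --1--> S0 (output Z)
  --0--> S2 (output Y)
  --0--> S2 (output Y)
  --0--> S2 (output Y)

"ZZYYY"


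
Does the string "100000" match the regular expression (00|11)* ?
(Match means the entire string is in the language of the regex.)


|string| = 6; first = '1'; last = '0'

No, "100000" does not match (00|11)*


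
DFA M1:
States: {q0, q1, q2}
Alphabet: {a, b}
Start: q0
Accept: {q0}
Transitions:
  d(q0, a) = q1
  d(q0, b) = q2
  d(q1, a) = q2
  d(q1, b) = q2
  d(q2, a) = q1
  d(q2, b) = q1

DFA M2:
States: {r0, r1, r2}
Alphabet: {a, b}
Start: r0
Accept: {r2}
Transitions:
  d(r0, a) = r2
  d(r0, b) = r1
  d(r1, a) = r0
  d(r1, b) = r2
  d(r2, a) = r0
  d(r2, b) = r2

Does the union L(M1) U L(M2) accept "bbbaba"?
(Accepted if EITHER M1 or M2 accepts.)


M1: final=q1 accepted=False
M2: final=r0 accepted=False

No, union rejects (neither accepts)


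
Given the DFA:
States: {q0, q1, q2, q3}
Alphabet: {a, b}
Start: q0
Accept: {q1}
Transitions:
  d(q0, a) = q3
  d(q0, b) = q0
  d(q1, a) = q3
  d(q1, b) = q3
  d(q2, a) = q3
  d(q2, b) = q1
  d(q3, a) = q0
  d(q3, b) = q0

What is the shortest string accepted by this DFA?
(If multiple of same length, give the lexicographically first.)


BFS by string length (lex-first path to each state shown):
  len 0: q0<-""
  len 1: q0<-"b", q3<-"a"
  len 2: q0<-"aa", q3<-"ba"
  len 3: q0<-"aab", q3<-"aaa"
  len 4: q0<-"aaaa", q3<-"aaba"
  len 5: q0<-"aaaab", q3<-"aaaaa"
  len 6: q0<-"aaaaaa", q3<-"aaaaba"
  len 7: q0<-"aaaaaab", q3<-"aaaaaaa"
  len 8: q0<-"aaaaaaaa", q3<-"aaaaaaba"

No string accepted (empty language)


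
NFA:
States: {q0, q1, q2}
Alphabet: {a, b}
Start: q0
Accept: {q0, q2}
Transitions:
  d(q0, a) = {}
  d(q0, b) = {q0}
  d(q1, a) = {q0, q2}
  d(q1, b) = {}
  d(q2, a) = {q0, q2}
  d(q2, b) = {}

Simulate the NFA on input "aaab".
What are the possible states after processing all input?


Start: {q0}
  --a--> {}
  --a--> {}
  --a--> {}
  --b--> {}

{} (empty set, no valid transitions)


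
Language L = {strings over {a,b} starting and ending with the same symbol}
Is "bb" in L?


first = 'b', last = 'b'

Yes, "bb" is in L


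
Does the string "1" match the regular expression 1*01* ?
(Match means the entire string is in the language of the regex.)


|string| = 1; first = '1'; last = '1'

No, "1" does not match 1*01*


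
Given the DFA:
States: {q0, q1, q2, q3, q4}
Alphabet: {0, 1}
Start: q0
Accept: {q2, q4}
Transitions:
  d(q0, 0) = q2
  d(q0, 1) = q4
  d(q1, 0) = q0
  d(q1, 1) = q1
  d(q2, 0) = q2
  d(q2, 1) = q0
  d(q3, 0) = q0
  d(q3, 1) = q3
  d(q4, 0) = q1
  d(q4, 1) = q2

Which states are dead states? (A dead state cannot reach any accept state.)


Forward reachability from each state:
  q0 -> reaches accept state q2 (live)
  q1 -> reaches accept state q2 (live)
  q2 -> reaches accept state q2 (live)
  q3 -> reaches accept state q2 (live)
  q4 -> reaches accept state q2 (live)

None (all states can reach an accept state)


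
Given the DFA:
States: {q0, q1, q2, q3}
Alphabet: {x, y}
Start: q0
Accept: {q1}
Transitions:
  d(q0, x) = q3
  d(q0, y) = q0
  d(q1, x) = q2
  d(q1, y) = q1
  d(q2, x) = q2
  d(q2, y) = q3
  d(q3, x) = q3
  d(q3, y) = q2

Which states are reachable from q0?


BFS from q0:
  layer 0: {q0}
  layer 1: {q3}
  layer 2: {q2}

{q0, q2, q3}


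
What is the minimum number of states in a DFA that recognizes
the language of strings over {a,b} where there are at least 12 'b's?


States: count = 0, 1, ..., 11, and a final '>= 12' state.
Total: 12 + 1 = 13. Accept = '>= 12' state.

13


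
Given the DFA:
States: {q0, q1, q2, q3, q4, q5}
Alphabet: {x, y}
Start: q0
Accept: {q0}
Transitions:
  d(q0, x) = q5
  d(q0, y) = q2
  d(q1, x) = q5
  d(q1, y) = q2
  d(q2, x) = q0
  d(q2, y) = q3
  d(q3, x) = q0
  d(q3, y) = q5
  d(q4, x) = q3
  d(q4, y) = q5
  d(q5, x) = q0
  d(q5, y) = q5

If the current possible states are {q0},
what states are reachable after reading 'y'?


Apply transition on 'y' from each current state:
  d(q0, y) = q2

{q2}


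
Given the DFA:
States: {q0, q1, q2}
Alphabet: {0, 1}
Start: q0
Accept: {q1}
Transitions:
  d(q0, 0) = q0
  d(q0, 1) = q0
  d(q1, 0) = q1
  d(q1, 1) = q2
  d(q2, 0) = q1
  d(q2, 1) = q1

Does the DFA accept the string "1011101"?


Trace: q0 -> q0 -> q0 -> q0 -> q0 -> q0 -> q0 -> q0
Final state: q0
Accept states: {q1}

No, rejected (final state q0 is not an accept state)


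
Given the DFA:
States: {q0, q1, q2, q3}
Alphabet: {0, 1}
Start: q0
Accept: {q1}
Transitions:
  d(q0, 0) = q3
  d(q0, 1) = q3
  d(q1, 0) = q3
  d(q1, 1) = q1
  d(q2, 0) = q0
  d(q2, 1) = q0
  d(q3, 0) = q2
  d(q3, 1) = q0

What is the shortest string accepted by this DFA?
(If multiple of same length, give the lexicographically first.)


BFS by string length (lex-first path to each state shown):
  len 0: q0<-""
  len 1: q3<-"0"
  len 2: q0<-"01", q2<-"00"
  len 3: q0<-"000", q3<-"010"
  len 4: q0<-"0101", q2<-"0100", q3<-"0000"
  len 5: q0<-"00001", q2<-"00000", q3<-"01010"
  len 6: q0<-"000000", q2<-"010100", q3<-"000010"
  len 7: q0<-"0000101", q2<-"0000100", q3<-"0000000"
  len 8: q0<-"00000001", q2<-"00000000", q3<-"00001010"

No string accepted (empty language)


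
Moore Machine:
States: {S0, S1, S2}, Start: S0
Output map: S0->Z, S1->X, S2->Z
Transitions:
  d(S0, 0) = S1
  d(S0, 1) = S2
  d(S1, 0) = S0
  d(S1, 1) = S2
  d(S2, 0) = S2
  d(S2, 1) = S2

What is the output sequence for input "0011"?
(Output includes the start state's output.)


Start: S0 (output Z)
  --0--> S1 (output X)
  --0--> S0 (output Z)
  --1--> S2 (output Z)
  --1--> S2 (output Z)

"ZXZZZ"


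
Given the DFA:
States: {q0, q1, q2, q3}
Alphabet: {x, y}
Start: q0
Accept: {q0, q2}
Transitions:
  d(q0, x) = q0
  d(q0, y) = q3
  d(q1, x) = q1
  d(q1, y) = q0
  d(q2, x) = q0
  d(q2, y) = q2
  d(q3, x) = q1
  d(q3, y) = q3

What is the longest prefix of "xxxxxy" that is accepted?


Run the DFA, marking each prefix where the state is accepting:
  "" -> q0 [accept]
  "x" -> q0 [accept]
  "xx" -> q0 [accept]
  "xxx" -> q0 [accept]
  "xxxx" -> q0 [accept]
  "xxxxx" -> q0 [accept]
  "xxxxxy" -> q3 [reject]

"xxxxx"


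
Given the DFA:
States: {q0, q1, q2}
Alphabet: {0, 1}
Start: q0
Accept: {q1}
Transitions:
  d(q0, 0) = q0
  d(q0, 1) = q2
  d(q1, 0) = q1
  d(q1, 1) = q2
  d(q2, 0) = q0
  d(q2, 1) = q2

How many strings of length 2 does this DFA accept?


Enumerating all length-2 strings:
  "00" -> q0 [reject]
  "01" -> q2 [reject]
  "10" -> q0 [reject]
  "11" -> q2 [reject]

0 out of 4


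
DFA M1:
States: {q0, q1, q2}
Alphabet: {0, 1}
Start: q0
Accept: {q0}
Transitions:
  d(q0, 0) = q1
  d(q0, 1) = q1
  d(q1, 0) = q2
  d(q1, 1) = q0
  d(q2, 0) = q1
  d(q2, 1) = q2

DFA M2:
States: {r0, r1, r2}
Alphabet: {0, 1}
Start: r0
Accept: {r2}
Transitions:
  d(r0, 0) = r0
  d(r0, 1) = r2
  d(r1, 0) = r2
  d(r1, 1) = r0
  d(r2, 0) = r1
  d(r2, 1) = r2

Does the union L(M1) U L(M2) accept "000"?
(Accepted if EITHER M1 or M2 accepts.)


M1: final=q1 accepted=False
M2: final=r0 accepted=False

No, union rejects (neither accepts)


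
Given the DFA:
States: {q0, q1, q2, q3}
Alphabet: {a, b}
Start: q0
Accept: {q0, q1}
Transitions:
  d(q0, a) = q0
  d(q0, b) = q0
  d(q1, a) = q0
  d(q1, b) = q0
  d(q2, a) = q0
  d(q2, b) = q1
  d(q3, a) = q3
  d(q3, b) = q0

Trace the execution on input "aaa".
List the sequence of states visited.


Input: aaa
d(q0, a) = q0
d(q0, a) = q0
d(q0, a) = q0


q0 -> q0 -> q0 -> q0


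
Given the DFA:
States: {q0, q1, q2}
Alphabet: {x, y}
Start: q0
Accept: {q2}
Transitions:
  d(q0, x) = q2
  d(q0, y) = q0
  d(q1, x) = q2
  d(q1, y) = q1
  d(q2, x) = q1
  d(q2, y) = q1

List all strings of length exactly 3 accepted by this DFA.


All strings of length 3: 8 total
Accepted: 3

"xxx", "xyx", "yyx"


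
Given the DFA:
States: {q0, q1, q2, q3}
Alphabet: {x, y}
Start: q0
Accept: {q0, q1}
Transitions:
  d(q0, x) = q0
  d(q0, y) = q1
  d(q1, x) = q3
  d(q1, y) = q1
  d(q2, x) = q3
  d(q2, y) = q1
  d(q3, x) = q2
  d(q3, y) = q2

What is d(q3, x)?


Looking up transition d(q3, x)

q2


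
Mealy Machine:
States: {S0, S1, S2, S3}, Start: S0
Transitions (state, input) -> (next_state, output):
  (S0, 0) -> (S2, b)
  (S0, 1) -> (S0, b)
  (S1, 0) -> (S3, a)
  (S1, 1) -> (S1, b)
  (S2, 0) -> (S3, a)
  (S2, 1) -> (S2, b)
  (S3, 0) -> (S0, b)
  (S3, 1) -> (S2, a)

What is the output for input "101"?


Step-by-step:
  (S0, 1) -> (S0, b)
  (S0, 0) -> (S2, b)
  (S2, 1) -> (S2, b)

"bbb"


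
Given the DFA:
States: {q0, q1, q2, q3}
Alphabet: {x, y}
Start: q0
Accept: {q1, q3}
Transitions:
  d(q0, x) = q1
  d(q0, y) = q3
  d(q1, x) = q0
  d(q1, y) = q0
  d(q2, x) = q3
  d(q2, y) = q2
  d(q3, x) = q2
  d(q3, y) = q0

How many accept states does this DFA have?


Accept states listed: {q1, q3}
Counting: q1(1) q3(2)

2


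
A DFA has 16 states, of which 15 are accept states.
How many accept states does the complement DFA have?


Complement swaps accept and non-accept states.
16 - 15 = 1

1


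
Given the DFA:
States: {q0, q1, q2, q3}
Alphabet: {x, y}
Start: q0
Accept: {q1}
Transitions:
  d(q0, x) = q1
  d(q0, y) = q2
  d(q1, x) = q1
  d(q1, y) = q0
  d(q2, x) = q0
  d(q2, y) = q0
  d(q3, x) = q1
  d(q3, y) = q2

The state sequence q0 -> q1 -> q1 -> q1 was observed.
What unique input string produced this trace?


Trace back each transition to find the symbol:
  q0 --[x]--> q1
  q1 --[x]--> q1
  q1 --[x]--> q1

"xxx"


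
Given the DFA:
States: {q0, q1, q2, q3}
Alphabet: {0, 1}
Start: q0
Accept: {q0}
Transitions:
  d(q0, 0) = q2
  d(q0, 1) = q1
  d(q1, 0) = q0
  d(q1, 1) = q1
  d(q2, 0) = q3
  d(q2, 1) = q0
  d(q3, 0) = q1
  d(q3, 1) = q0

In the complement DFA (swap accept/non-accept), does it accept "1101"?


Trace: q0 -> q1 -> q1 -> q0 -> q1
Final: q1
Original accept: {q0}
Complement: q1 is not in original accept

Yes, complement accepts (original rejects)


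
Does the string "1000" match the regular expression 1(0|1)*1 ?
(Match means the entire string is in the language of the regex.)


|string| = 4; first = '1'; last = '0'

No, "1000" does not match 1(0|1)*1


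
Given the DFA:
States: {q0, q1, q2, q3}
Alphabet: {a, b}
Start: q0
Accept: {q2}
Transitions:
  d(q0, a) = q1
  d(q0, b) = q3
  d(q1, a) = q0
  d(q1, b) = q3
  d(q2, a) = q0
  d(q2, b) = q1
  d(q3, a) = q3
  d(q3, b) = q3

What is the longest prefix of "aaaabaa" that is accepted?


Run the DFA, marking each prefix where the state is accepting:
  "" -> q0 [reject]
  "a" -> q1 [reject]
  "aa" -> q0 [reject]
  "aaa" -> q1 [reject]
  "aaaa" -> q0 [reject]
  "aaaab" -> q3 [reject]
  "aaaaba" -> q3 [reject]
  "aaaabaa" -> q3 [reject]

No prefix is accepted


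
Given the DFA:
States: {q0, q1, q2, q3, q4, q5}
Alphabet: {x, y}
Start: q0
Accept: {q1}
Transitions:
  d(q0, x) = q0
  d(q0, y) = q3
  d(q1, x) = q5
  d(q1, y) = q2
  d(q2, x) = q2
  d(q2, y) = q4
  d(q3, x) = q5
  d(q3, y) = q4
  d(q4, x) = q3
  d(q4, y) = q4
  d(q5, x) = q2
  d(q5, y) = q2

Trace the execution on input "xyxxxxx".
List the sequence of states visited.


Input: xyxxxxx
d(q0, x) = q0
d(q0, y) = q3
d(q3, x) = q5
d(q5, x) = q2
d(q2, x) = q2
d(q2, x) = q2
d(q2, x) = q2


q0 -> q0 -> q3 -> q5 -> q2 -> q2 -> q2 -> q2


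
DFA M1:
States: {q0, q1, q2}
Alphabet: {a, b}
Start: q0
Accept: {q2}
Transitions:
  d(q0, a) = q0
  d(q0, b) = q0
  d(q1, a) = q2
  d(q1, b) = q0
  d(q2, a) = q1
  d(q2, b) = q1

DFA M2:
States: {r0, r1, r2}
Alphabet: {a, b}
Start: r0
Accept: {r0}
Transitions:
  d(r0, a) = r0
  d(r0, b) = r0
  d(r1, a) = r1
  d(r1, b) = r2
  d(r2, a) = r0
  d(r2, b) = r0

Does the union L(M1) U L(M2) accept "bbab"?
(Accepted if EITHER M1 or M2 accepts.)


M1: final=q0 accepted=False
M2: final=r0 accepted=True

Yes, union accepts


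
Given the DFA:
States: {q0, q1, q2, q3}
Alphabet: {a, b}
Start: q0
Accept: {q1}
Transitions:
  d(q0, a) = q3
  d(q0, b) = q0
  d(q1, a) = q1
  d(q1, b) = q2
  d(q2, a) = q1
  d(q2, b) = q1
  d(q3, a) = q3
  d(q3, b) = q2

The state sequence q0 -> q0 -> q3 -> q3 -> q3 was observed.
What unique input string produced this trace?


Trace back each transition to find the symbol:
  q0 --[b]--> q0
  q0 --[a]--> q3
  q3 --[a]--> q3
  q3 --[a]--> q3

"baaa"


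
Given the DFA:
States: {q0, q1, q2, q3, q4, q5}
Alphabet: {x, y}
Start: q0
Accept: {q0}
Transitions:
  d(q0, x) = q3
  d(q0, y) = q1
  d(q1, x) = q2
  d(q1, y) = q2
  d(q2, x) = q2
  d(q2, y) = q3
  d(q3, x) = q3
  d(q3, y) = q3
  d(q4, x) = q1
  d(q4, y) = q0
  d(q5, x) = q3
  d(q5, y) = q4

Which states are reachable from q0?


BFS from q0:
  layer 0: {q0}
  layer 1: {q1, q3}
  layer 2: {q2}

{q0, q1, q2, q3}


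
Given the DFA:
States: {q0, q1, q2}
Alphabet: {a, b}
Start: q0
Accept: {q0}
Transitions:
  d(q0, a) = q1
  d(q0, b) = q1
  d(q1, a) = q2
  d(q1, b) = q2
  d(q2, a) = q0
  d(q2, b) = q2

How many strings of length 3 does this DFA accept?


Enumerating all length-3 strings:
  "aaa" -> q0 [accept]
  "aab" -> q2 [reject]
  "aba" -> q0 [accept]
  "abb" -> q2 [reject]
  "baa" -> q0 [accept]
  "bab" -> q2 [reject]
  "bba" -> q0 [accept]
  "bbb" -> q2 [reject]

4 out of 8


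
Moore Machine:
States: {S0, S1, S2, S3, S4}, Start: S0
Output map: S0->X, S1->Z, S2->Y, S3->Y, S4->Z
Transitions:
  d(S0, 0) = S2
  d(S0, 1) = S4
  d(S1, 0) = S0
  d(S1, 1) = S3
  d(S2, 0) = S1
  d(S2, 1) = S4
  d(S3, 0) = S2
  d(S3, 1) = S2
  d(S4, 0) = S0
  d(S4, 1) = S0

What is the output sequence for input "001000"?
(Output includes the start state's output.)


Start: S0 (output X)
  --0--> S2 (output Y)
  --0--> S1 (output Z)
  --1--> S3 (output Y)
  --0--> S2 (output Y)
  --0--> S1 (output Z)
  --0--> S0 (output X)

"XYZYYZX"


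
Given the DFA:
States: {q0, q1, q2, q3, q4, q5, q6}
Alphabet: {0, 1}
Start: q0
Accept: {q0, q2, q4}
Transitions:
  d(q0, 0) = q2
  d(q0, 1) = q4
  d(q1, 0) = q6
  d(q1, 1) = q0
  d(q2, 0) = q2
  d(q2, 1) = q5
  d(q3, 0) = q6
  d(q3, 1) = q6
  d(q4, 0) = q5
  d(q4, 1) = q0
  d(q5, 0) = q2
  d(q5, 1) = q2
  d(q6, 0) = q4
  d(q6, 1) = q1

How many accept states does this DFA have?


Accept states listed: {q0, q2, q4}
Counting: q0(1) q2(2) q4(3)

3


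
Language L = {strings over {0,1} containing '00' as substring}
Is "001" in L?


'00' occurs at index 0

Yes, "001" is in L


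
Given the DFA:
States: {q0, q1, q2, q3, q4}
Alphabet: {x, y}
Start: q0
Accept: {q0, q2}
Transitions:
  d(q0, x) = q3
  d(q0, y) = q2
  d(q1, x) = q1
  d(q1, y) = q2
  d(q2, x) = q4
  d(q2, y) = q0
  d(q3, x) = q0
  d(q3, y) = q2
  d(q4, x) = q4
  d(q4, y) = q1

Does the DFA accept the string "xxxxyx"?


Trace: q0 -> q3 -> q0 -> q3 -> q0 -> q2 -> q4
Final state: q4
Accept states: {q0, q2}

No, rejected (final state q4 is not an accept state)


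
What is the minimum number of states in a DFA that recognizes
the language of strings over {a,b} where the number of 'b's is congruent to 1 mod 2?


States track (count of 'b') mod 2.
Need 2 states: one per remainder 0..1; accept = remainder 1.

2


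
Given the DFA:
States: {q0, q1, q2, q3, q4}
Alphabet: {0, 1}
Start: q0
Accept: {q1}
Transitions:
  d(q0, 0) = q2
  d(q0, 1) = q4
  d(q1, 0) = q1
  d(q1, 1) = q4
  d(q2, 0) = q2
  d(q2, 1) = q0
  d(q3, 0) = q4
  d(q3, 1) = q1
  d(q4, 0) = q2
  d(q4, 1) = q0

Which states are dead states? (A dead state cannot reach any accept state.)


Forward reachability from each state:
  q0 -> reaches {q0, q2, q4}, no accept state (dead)
  q1 -> reaches accept state q1 (live)
  q2 -> reaches {q0, q2, q4}, no accept state (dead)
  q3 -> reaches accept state q1 (live)
  q4 -> reaches {q0, q2, q4}, no accept state (dead)

{q0, q2, q4}


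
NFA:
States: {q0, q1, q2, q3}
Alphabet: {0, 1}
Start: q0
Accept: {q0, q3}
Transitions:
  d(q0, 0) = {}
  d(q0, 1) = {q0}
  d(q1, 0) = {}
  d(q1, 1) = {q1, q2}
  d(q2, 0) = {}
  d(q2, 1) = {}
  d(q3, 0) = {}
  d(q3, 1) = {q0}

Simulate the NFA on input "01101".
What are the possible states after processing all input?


Start: {q0}
  --0--> {}
  --1--> {}
  --1--> {}
  --0--> {}
  --1--> {}

{} (empty set, no valid transitions)


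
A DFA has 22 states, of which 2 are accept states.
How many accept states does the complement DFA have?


Complement swaps accept and non-accept states.
22 - 2 = 20

20


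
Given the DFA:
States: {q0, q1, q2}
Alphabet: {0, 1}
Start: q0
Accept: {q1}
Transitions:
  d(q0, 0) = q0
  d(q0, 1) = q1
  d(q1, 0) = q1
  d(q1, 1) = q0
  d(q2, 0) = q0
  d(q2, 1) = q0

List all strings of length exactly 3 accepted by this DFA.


All strings of length 3: 8 total
Accepted: 4

"001", "010", "100", "111"


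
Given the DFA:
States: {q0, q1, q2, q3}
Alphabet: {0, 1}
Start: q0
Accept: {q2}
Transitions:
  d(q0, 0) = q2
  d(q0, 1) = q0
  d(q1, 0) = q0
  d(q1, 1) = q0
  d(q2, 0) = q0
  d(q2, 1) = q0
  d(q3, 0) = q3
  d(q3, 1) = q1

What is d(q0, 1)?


Looking up transition d(q0, 1)

q0


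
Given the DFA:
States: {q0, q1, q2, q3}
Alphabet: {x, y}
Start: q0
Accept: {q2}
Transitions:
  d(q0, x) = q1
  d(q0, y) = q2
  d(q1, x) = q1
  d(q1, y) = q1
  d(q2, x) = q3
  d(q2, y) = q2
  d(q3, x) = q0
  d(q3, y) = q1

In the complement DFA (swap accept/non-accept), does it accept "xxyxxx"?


Trace: q0 -> q1 -> q1 -> q1 -> q1 -> q1 -> q1
Final: q1
Original accept: {q2}
Complement: q1 is not in original accept

Yes, complement accepts (original rejects)


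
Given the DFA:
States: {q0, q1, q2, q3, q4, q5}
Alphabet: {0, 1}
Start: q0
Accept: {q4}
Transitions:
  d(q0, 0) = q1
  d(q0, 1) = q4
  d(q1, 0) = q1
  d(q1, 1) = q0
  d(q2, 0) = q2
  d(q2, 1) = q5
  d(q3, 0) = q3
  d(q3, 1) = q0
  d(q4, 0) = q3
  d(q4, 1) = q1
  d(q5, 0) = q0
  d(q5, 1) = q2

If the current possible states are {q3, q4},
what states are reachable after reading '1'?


Apply transition on '1' from each current state:
  d(q3, 1) = q0
  d(q4, 1) = q1

{q0, q1}


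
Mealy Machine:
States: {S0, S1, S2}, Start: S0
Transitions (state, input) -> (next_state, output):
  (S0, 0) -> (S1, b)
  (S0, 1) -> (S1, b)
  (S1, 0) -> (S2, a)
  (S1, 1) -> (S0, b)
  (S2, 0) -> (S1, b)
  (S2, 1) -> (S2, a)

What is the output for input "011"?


Step-by-step:
  (S0, 0) -> (S1, b)
  (S1, 1) -> (S0, b)
  (S0, 1) -> (S1, b)

"bbb"


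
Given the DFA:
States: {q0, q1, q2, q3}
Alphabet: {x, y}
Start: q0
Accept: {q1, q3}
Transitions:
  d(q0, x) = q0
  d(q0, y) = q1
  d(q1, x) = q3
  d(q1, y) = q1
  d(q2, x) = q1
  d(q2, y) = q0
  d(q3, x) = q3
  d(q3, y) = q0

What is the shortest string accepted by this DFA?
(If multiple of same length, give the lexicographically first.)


BFS by string length (lex-first path to each state shown):
  len 0: q0<-""
  len 1: q0<-"x", q1<-"y"
Found accept state at length 1.

"y"
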